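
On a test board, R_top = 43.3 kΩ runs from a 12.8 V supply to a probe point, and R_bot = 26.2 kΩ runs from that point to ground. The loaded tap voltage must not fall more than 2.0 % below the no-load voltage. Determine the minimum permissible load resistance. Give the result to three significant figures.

Output resistance R_th = R_top‖R_bot = (43.3 × 26.2)/69.50 = 16.32 kΩ.
The fractional drop is R_th/(R_th + R_L); requiring this ≤ 0.0200 gives R_L ≥ R_th(1/0.0200 − 1) = 16.32 × 49.00 = 800 kΩ.

R_L(min) ≈ 800 kΩ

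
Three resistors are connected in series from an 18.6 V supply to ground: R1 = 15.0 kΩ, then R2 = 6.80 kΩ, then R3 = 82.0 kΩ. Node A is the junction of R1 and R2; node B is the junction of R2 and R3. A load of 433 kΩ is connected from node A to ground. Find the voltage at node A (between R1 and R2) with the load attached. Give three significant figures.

Below node A the series string R2+R3 = 88.80 kΩ sits in parallel with the 433 kΩ load: 73.69 kΩ.
V_A = 18.6 × 73.69/(15.0 + 73.69) = 15.5 V.

V ≈ 15.5 V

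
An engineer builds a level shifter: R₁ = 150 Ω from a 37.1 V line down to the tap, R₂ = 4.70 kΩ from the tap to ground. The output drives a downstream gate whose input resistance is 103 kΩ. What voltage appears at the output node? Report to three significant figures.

The load sits in parallel with R₂: R₂‖R_L = (4700 × 103000) / (4700 + 103000) = 4495 Ω.
V_out = 37.1 × 4495 / (150 + 4495) = 37.1 × 4495/4645 = 35.9 V.
(Unloaded it would have been 36.0 V.)

V_out ≈ 35.9 V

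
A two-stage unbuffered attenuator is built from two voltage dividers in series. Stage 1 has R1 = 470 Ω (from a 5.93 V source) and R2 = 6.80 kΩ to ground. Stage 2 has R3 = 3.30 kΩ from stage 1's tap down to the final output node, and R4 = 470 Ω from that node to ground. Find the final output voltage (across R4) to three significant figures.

V_out ≈ 0.619 V

Stage 2 presents R3+R4 = 3770 Ω as a load on stage 1's tap.
Stage 1's lower leg becomes R2‖(R3+R4) = 2425 Ω, so V_mid = 5.93 × 2425/2895 = 4.967 V.
Stage 2 is itself unloaded: V_out = V_mid × R4/(R3+R4) = 4.967 × 470/3770 = 0.619 V.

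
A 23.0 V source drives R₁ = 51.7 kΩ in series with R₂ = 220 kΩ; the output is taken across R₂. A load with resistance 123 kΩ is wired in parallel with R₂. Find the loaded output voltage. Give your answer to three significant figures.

V_out ≈ 13.9 V

The load sits in parallel with R₂: R₂‖R_L = (220 × 123) / (220 + 123) = 78.89 kΩ.
V_out = 23.0 × 78.89 / (51.7 + 78.89) = 23.0 × 78.89/130.6 = 13.9 V.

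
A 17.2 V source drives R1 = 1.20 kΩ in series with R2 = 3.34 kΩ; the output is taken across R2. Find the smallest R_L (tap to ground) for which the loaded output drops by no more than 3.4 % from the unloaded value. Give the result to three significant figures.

Output resistance R_th = R1‖R2 = (1200 × 3340)/4540 = 882.8 Ω.
The fractional drop is R_th/(R_th + R_L); requiring this ≤ 0.0340 gives R_L ≥ R_th(1/0.0340 − 1) = 882.8 × 28.41 = 25.1 kΩ.

R_L(min) ≈ 25.1 kΩ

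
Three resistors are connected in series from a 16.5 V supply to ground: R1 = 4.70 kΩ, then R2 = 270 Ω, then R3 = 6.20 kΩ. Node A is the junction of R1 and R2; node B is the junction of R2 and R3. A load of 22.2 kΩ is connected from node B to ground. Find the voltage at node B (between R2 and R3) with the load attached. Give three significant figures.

V ≈ 8.15 V

At node B, R3 is in parallel with the load: R3‖R_L = 4846 Ω.
Below node A the resistance is R2 + (R3‖R_L) = 5116 Ω, so V_A = 16.5 × 5116/9816 = 8.600 V.
Then V_B = V_A × (R3‖R_L)/(R2 + R3‖R_L) = 8.600 × 4846/5116 = 8.15 V.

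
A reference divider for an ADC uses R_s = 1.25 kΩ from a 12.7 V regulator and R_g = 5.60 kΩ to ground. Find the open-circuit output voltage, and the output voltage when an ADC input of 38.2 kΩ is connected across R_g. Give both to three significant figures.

Open-circuit: V = 12.7 × 5.60/(1.25 + 5.60) = 10.4 V.
With the load, R_g becomes R_g‖R_L = 4.884 kΩ, so V = 12.7 × 4.884/6.134 = 10.1 V.

Unloaded: 10.4 V; loaded: 10.1 V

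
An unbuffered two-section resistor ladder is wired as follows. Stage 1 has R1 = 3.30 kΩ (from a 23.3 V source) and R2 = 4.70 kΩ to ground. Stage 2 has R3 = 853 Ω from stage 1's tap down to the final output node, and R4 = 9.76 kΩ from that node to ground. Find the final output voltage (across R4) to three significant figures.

Stage 2 presents R3+R4 = 10610 Ω as a load on stage 1's tap.
Stage 1's lower leg becomes R2‖(R3+R4) = 3257 Ω, so V_mid = 23.3 × 3257/6557 = 11.57 V.
Stage 2 is itself unloaded: V_out = V_mid × R4/(R3+R4) = 11.57 × 9760/10610 = 10.6 V.

V_out ≈ 10.6 V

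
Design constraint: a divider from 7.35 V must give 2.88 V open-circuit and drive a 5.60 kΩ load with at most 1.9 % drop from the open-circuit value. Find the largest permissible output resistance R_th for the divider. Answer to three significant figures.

Loading drop = R_th/(R_th + R_L) ≤ 0.0190, so R_th ≤ R_L · ε/(1−ε) = 5.60 kΩ × 0.0190/0.9810 = 108 Ω.

R_th ≤ 108 Ω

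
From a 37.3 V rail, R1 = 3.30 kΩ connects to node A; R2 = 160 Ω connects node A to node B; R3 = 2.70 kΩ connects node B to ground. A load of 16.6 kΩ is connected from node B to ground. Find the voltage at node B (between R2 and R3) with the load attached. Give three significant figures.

At node B, R3 is in parallel with the load: R3‖R_L = 2322 Ω.
Below node A the resistance is R2 + (R3‖R_L) = 2482 Ω, so V_A = 37.3 × 2482/5782 = 16.01 V.
Then V_B = V_A × (R3‖R_L)/(R2 + R3‖R_L) = 16.01 × 2322/2482 = 15.0 V.

V ≈ 15.0 V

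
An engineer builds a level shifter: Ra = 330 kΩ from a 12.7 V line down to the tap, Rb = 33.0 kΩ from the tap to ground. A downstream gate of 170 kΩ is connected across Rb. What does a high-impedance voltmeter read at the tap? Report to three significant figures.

The load sits in parallel with Rb: Rb‖R_L = (33.0 × 170) / (33.0 + 170) = 27.64 kΩ.
V_out = 12.7 × 27.64 / (330 + 27.64) = 12.7 × 27.64/357.6 = 0.981 V.

V_out ≈ 0.981 V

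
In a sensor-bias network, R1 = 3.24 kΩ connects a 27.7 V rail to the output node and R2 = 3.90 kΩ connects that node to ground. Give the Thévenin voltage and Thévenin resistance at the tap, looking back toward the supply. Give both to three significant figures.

V_th is the open-circuit tap voltage: 27.7 × 3.90/(3.24 + 3.90) = 15.1 V.
With the supply zeroed, R1 and R2 appear in parallel from the tap: R_th = R1‖R2 = (3.24 × 3.90)/7.140 = 1.77 kΩ.

V_th = 15.1 V, R_th = 1.77 kΩ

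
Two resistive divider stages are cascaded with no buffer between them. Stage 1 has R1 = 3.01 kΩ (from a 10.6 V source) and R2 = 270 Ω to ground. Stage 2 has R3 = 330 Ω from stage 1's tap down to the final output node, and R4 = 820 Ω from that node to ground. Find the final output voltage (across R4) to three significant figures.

V_out ≈ 0.512 V

Stage 2 presents R3+R4 = 1150 Ω as a load on stage 1's tap.
Stage 1's lower leg becomes R2‖(R3+R4) = 218.7 Ω, so V_mid = 10.6 × 218.7/3229 = 0.7179 V.
Stage 2 is itself unloaded: V_out = V_mid × R4/(R3+R4) = 0.7179 × 820/1150 = 0.512 V.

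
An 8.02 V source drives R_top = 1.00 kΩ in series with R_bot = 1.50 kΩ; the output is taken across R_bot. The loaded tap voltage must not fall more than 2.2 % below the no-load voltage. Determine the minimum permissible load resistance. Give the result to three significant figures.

R_L(min) ≈ 26.7 kΩ

Output resistance R_th = R_top‖R_bot = (1000 × 1500)/2500 = 600.0 Ω.
The fractional drop is R_th/(R_th + R_L); requiring this ≤ 0.0220 gives R_L ≥ R_th(1/0.0220 − 1) = 600.0 × 44.45 = 26.7 kΩ.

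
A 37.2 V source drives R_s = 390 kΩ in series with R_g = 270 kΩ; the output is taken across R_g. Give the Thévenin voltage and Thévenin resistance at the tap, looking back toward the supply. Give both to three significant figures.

V_th is the open-circuit tap voltage: 37.2 × 270/(390 + 270) = 15.2 V.
With the supply zeroed, R_s and R_g appear in parallel from the tap: R_th = R_s‖R_g = (390 × 270)/660.0 = 160 kΩ.

V_th = 15.2 V, R_th = 160 kΩ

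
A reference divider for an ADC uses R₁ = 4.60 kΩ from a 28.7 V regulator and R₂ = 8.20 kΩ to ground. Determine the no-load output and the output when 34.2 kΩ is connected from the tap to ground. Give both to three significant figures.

Open-circuit: V = 28.7 × 8.20/(4.60 + 8.20) = 18.4 V.
With the load, R₂ becomes R₂‖R_L = 6.614 kΩ, so V = 28.7 × 6.614/11.21 = 16.9 V.

Unloaded: 18.4 V; loaded: 16.9 V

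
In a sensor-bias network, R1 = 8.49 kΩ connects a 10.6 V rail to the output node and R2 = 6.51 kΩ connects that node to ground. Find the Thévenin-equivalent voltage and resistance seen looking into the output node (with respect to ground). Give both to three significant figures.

V_th = 4.60 V, R_th = 3.68 kΩ

V_th is the open-circuit tap voltage: 10.6 × 6.51/(8.49 + 6.51) = 4.60 V.
With the supply zeroed, R1 and R2 appear in parallel from the tap: R_th = R1‖R2 = (8.49 × 6.51)/15.00 = 3.68 kΩ.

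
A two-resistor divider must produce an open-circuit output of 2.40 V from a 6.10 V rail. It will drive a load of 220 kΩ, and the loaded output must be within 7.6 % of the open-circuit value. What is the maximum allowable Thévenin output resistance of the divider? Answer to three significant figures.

R_th ≤ 18.1 kΩ

Loading drop = R_th/(R_th + R_L) ≤ 0.0760, so R_th ≤ R_L · ε/(1−ε) = 220 kΩ × 0.0760/0.9240 = 18.1 kΩ.
(Any R1, R2 with R2/(R1+R2) = 0.393 and R1‖R2 ≤ 18.1 kΩ will meet the spec.)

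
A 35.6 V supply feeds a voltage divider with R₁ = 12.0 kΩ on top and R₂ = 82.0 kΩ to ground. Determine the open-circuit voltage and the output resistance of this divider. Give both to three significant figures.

V_th is the open-circuit tap voltage: 35.6 × 82.0/(12.0 + 82.0) = 31.1 V.
With the supply zeroed, R₁ and R₂ appear in parallel from the tap: R_th = R₁‖R₂ = (12.0 × 82.0)/94.00 = 10.5 kΩ.

V_th = 31.1 V, R_th = 10.5 kΩ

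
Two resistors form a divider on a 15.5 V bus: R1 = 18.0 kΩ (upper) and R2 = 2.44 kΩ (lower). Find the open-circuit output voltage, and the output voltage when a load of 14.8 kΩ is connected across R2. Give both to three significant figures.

Open-circuit: V = 15.5 × 2.44/(18.0 + 2.44) = 1.85 V.
With the load, R2 becomes R2‖R_L = 2.095 kΩ, so V = 15.5 × 2.095/20.09 = 1.62 V.

Unloaded: 1.85 V; loaded: 1.62 V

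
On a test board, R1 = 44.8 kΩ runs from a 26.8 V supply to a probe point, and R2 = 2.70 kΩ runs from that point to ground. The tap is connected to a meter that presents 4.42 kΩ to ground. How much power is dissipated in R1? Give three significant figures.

Total resistance from the source is R1 + (R2‖R_L) = 46.48 kΩ, so I = 26.8/46.48 kΩ = 0.5766 mA.
P = I²·R1 = (0.5766 mA)² × 44.8 kΩ = 14.9 mW.

P ≈ 14.9 mW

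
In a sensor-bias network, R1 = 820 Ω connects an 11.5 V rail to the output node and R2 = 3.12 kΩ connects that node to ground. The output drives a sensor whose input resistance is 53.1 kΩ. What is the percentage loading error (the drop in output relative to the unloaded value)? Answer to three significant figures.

1.21 %

The divider's output (Thévenin) resistance is R1‖R2 = 649.3 Ω.
Fractional drop under load = R_th/(R_th + R_L) = 649.3 / (649.3 + 53100) = 0.01208.
So the output falls by 1.21 %.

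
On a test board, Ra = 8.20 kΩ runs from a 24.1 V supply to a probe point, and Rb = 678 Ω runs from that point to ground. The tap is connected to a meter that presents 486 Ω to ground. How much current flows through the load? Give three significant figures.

Rb‖R_L = 283.1 Ω; V_out = 24.1 × 283.1/8483 = 0.8042 V.
I_L = V_out / R_L = 0.8042 / 486 Ω = 1.65 mA.

I_L ≈ 1.65 mA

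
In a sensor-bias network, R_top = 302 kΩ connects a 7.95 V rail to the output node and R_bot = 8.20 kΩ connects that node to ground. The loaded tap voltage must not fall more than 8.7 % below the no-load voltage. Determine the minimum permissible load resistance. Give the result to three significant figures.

Output resistance R_th = R_top‖R_bot = (302 × 8.20)/310.2 = 7.983 kΩ.
The fractional drop is R_th/(R_th + R_L); requiring this ≤ 0.0870 gives R_L ≥ R_th(1/0.0870 − 1) = 7.983 × 10.49 = 83.8 kΩ.

R_L(min) ≈ 83.8 kΩ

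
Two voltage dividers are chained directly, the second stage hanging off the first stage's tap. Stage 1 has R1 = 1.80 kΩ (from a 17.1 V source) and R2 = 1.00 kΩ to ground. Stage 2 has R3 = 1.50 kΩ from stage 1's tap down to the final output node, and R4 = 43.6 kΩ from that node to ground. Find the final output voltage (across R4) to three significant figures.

V_out ≈ 5.82 V

Stage 2 presents R3+R4 = 45.10 kΩ as a load on stage 1's tap.
Stage 1's lower leg becomes R2‖(R3+R4) = 0.9783 kΩ, so V_mid = 17.1 × 0.9783/2.778 = 6.021 V.
Stage 2 is itself unloaded: V_out = V_mid × R4/(R3+R4) = 6.021 × 43.6/45.10 = 5.82 V.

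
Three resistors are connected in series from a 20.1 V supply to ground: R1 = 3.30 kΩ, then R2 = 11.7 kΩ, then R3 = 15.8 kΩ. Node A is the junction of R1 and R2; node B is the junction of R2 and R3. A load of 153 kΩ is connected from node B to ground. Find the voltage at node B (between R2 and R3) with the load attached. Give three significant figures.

At node B, R3 is in parallel with the load: R3‖R_L = 14.32 kΩ.
Below node A the resistance is R2 + (R3‖R_L) = 26.02 kΩ, so V_A = 20.1 × 26.02/29.32 = 17.84 V.
Then V_B = V_A × (R3‖R_L)/(R2 + R3‖R_L) = 17.84 × 14.32/26.02 = 9.82 V.

V ≈ 9.82 V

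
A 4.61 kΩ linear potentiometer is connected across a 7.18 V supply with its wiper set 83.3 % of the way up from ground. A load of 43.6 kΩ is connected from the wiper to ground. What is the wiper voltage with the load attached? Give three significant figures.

The wiper splits the pot into (1−α)R = 769.9 Ω above and αR = 3840 Ω below.
Lower section ‖ load = 3529 Ω.
V_wiper = 7.18 × 3529/(769.9 + 3529) = 5.89 V.

V ≈ 5.89 V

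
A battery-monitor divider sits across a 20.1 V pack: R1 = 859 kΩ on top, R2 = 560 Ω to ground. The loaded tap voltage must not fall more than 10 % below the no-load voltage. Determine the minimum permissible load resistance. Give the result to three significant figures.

Output resistance R_th = R1‖R2 = (859000 × 560)/859600 = 559.6 Ω.
The fractional drop is R_th/(R_th + R_L); requiring this ≤ 0.100 gives R_L ≥ R_th(1/0.100 − 1) = 559.6 × 9.000 = 5.04 kΩ.

R_L(min) ≈ 5.04 kΩ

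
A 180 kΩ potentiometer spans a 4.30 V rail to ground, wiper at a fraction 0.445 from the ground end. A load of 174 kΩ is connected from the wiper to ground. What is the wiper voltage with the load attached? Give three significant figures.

The wiper splits the pot into (1−α)R = 99.90 kΩ above and αR = 80.10 kΩ below.
Lower section ‖ load = 54.85 kΩ.
V_wiper = 4.30 × 54.85/(99.90 + 54.85) = 1.52 V.

V ≈ 1.52 V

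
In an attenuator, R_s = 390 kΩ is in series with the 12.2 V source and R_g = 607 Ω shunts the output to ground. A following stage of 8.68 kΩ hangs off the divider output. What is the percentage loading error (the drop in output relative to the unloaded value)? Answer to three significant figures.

6.53 %

The divider's output (Thévenin) resistance is R_s‖R_g = 606.1 Ω.
Fractional drop under load = R_th/(R_th + R_L) = 606.1 / (606.1 + 8680) = 0.06527.
So the output falls by 6.53 %.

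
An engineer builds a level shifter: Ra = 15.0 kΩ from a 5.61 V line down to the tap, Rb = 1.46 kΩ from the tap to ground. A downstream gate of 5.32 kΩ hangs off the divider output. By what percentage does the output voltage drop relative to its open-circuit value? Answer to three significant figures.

The divider's output (Thévenin) resistance is Ra‖Rb = 1.330 kΩ.
Fractional drop under load = R_th/(R_th + R_L) = 1.330 / (1.330 + 5.32) = 0.2001.
So the output falls by 20.0 %.

20.0 %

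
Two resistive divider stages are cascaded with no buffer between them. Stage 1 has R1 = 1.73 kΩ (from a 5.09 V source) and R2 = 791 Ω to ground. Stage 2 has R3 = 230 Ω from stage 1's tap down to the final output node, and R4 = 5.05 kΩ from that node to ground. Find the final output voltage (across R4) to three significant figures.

V_out ≈ 1.39 V

Stage 2 presents R3+R4 = 5280 Ω as a load on stage 1's tap.
Stage 1's lower leg becomes R2‖(R3+R4) = 687.9 Ω, so V_mid = 5.09 × 687.9/2418 = 1.448 V.
Stage 2 is itself unloaded: V_out = V_mid × R4/(R3+R4) = 1.448 × 5050/5280 = 1.39 V.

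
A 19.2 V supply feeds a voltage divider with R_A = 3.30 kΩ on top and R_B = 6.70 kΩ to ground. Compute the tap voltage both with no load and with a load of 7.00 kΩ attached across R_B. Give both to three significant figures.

Unloaded: 12.9 V; loaded: 9.78 V

Open-circuit: V = 19.2 × 6.70/(3.30 + 6.70) = 12.9 V.
With the load, R_B becomes R_B‖R_L = 3.423 kΩ, so V = 19.2 × 3.423/6.723 = 9.78 V.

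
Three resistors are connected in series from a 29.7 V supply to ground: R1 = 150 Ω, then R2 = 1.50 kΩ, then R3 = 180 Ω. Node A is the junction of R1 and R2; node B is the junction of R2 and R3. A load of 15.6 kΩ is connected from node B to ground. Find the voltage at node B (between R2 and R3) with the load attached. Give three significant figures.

At node B, R3 is in parallel with the load: R3‖R_L = 177.9 Ω.
Below node A the resistance is R2 + (R3‖R_L) = 1678 Ω, so V_A = 29.7 × 1678/1828 = 27.26 V.
Then V_B = V_A × (R3‖R_L)/(R2 + R3‖R_L) = 27.26 × 177.9/1678 = 2.89 V.

V ≈ 2.89 V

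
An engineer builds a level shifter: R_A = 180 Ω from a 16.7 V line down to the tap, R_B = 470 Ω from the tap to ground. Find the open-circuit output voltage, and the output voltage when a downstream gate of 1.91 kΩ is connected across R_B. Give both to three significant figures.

Unloaded: 12.1 V; loaded: 11.3 V

Open-circuit: V = 16.7 × 470/(180 + 470) = 12.1 V.
With the load, R_B becomes R_B‖R_L = 377.2 Ω, so V = 16.7 × 377.2/557.2 = 11.3 V.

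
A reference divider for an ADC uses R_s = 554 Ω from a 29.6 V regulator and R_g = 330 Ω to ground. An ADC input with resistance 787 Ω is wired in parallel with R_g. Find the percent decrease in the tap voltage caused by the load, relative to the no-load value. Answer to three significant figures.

Unloaded V = 29.6 × 330/884.0 = 11.05 V.
Loaded: R_g‖R_L = 232.5 Ω, giving V = 29.6 × 232.5/786.5 = 8.750 V.
Drop = (11.05 − 8.750) / 11.05 = 20.8 %.

20.8 %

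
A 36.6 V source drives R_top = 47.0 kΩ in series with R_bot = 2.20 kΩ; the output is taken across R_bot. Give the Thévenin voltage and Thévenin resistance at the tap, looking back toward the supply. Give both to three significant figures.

V_th = 1.64 V, R_th = 2.10 kΩ

V_th is the open-circuit tap voltage: 36.6 × 2.20/(47.0 + 2.20) = 1.64 V.
With the supply zeroed, R_top and R_bot appear in parallel from the tap: R_th = R_top‖R_bot = (47.0 × 2.20)/49.20 = 2.10 kΩ.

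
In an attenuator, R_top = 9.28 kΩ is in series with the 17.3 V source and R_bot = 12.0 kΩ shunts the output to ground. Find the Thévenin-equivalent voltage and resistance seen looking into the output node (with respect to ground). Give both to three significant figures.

V_th = 9.76 V, R_th = 5.23 kΩ

V_th is the open-circuit tap voltage: 17.3 × 12.0/(9.28 + 12.0) = 9.76 V.
With the supply zeroed, R_top and R_bot appear in parallel from the tap: R_th = R_top‖R_bot = (9.28 × 12.0)/21.28 = 5.23 kΩ.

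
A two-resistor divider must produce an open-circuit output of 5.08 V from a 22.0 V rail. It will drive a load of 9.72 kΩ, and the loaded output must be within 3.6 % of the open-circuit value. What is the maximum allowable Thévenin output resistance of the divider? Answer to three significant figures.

R_th ≤ 363 Ω

Loading drop = R_th/(R_th + R_L) ≤ 0.0360, so R_th ≤ R_L · ε/(1−ε) = 9.72 kΩ × 0.0360/0.9640 = 363 Ω.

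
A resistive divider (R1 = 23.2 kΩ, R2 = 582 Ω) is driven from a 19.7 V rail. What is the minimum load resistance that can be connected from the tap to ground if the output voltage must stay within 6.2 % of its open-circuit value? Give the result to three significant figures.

R_L(min) ≈ 8.59 kΩ

Output resistance R_th = R1‖R2 = (23200 × 582)/23780 = 567.8 Ω.
The fractional drop is R_th/(R_th + R_L); requiring this ≤ 0.0620 gives R_L ≥ R_th(1/0.0620 − 1) = 567.8 × 15.13 = 8.59 kΩ.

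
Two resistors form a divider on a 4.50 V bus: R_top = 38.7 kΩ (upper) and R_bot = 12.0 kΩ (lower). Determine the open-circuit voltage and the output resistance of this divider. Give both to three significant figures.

V_th is the open-circuit tap voltage: 4.50 × 12.0/(38.7 + 12.0) = 1.07 V.
With the supply zeroed, R_top and R_bot appear in parallel from the tap: R_th = R_top‖R_bot = (38.7 × 12.0)/50.70 = 9.16 kΩ.

V_th = 1.07 V, R_th = 9.16 kΩ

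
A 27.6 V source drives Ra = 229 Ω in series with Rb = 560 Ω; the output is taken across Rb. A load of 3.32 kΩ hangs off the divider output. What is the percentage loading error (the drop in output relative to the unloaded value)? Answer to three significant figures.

4.67 %

The divider's output (Thévenin) resistance is Ra‖Rb = 162.5 Ω.
Fractional drop under load = R_th/(R_th + R_L) = 162.5 / (162.5 + 3320) = 0.04667.
So the output falls by 4.67 %.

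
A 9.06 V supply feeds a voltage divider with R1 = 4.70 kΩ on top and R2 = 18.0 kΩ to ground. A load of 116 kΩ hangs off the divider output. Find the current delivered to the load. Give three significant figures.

I_L ≈ 0.0600 mA

R2‖R_L = 15.58 kΩ; V_out = 9.06 × 15.58/20.28 = 6.961 V.
I_L = V_out / R_L = 6.961 / 116 kΩ = 0.0600 mA.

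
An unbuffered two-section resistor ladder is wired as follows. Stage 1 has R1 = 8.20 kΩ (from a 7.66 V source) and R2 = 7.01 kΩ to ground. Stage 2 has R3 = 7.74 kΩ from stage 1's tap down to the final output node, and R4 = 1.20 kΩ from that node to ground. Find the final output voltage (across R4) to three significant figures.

Stage 2 presents R3+R4 = 8.940 kΩ as a load on stage 1's tap.
Stage 1's lower leg becomes R2‖(R3+R4) = 3.929 kΩ, so V_mid = 7.66 × 3.929/12.13 = 2.481 V.
Stage 2 is itself unloaded: V_out = V_mid × R4/(R3+R4) = 2.481 × 1.20/8.940 = 0.333 V.

V_out ≈ 0.333 V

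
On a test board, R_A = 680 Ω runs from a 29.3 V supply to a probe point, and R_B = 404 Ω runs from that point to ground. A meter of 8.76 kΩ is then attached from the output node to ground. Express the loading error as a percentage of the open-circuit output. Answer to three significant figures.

2.81 %

The divider's output (Thévenin) resistance is R_A‖R_B = 253.4 Ω.
Fractional drop under load = R_th/(R_th + R_L) = 253.4 / (253.4 + 8760) = 0.02812.
So the output falls by 2.81 %.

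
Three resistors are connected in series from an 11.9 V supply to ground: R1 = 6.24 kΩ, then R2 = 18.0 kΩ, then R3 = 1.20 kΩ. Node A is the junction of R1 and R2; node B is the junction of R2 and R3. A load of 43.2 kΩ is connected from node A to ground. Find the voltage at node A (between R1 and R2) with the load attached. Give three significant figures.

V ≈ 8.10 V

Below node A the series string R2+R3 = 19.20 kΩ sits in parallel with the 43.2 kΩ load: 13.29 kΩ.
V_A = 11.9 × 13.29/(6.24 + 13.29) = 8.10 V.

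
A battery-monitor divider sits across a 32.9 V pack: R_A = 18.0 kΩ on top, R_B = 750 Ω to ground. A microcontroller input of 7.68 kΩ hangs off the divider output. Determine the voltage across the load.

The load sits in parallel with R_B: R_B‖R_L = (750 × 7680) / (750 + 7680) = 683.3 Ω.
V_out = 32.9 × 683.3 / (18000 + 683.3) = 32.9 × 683.3/18680 = 1.20 V.
(Unloaded it would have been 1.32 V.)

V_out ≈ 1.20 V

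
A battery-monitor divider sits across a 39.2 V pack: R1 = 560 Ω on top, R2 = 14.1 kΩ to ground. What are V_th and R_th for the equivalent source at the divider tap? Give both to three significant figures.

V_th is the open-circuit tap voltage: 39.2 × 14100/(560 + 14100) = 37.7 V.
With the supply zeroed, R1 and R2 appear in parallel from the tap: R_th = R1‖R2 = (560 × 14100)/14660 = 539 Ω.

V_th = 37.7 V, R_th = 539 Ω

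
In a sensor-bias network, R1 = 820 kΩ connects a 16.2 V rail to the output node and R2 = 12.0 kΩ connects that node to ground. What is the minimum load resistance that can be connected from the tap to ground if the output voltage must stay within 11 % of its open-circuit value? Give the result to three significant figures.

R_L(min) ≈ 95.7 kΩ

Output resistance R_th = R1‖R2 = (820 × 12.0)/832.0 = 11.83 kΩ.
The fractional drop is R_th/(R_th + R_L); requiring this ≤ 0.110 gives R_L ≥ R_th(1/0.110 − 1) = 11.83 × 8.091 = 95.7 kΩ.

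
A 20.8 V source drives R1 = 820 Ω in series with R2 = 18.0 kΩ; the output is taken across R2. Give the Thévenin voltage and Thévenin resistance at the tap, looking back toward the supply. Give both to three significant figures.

V_th = 19.9 V, R_th = 784 Ω

V_th is the open-circuit tap voltage: 20.8 × 18000/(820 + 18000) = 19.9 V.
With the supply zeroed, R1 and R2 appear in parallel from the tap: R_th = R1‖R2 = (820 × 18000)/18820 = 784 Ω.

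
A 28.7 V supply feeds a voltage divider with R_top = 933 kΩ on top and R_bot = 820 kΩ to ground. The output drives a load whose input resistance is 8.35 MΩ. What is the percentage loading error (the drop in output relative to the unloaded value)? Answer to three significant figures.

4.97 %

The divider's output (Thévenin) resistance is R_top‖R_bot = 436.4 kΩ.
Fractional drop under load = R_th/(R_th + R_L) = 436.4 / (436.4 + 8350) = 0.04967.
So the output falls by 4.97 %.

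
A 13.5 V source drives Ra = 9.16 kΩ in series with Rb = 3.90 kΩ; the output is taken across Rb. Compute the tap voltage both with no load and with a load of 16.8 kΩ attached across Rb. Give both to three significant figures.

Unloaded: 4.03 V; loaded: 3.47 V

Open-circuit: V = 13.5 × 3.90/(9.16 + 3.90) = 4.03 V.
With the load, Rb becomes Rb‖R_L = 3.165 kΩ, so V = 13.5 × 3.165/12.33 = 3.47 V.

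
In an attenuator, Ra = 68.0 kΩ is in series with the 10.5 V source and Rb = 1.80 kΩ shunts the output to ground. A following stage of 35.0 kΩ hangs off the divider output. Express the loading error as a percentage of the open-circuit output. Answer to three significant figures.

The divider's output (Thévenin) resistance is Ra‖Rb = 1.754 kΩ.
Fractional drop under load = R_th/(R_th + R_L) = 1.754 / (1.754 + 35.0) = 0.04771.
So the output falls by 4.77 %.

4.77 %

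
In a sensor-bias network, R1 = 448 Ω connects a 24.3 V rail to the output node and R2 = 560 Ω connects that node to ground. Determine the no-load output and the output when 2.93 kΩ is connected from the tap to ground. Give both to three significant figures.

Unloaded: 13.5 V; loaded: 12.4 V

Open-circuit: V = 24.3 × 560/(448 + 560) = 13.5 V.
With the load, R2 becomes R2‖R_L = 470.1 Ω, so V = 24.3 × 470.1/918.1 = 12.4 V.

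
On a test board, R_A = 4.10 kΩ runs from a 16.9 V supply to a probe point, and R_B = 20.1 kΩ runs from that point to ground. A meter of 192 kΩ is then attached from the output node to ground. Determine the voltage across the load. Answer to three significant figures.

V_out ≈ 13.8 V

The load sits in parallel with R_B: R_B‖R_L = (20.1 × 192) / (20.1 + 192) = 18.20 kΩ.
V_out = 16.9 × 18.20 / (4.10 + 18.20) = 16.9 × 18.20/22.30 = 13.8 V.
(Unloaded it would have been 14.0 V.)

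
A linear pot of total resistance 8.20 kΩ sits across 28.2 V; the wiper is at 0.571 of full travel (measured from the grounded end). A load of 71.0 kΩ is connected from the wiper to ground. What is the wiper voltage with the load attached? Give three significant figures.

The wiper splits the pot into (1−α)R = 3.518 kΩ above and αR = 4.682 kΩ below.
Lower section ‖ load = 4.393 kΩ.
V_wiper = 28.2 × 4.393/(3.518 + 4.393) = 15.7 V.

V ≈ 15.7 V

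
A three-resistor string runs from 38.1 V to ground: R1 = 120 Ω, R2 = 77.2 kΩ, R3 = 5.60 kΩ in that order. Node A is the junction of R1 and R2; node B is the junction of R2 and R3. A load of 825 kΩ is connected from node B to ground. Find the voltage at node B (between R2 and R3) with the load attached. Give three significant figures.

V ≈ 2.56 V

At node B, R3 is in parallel with the load: R3‖R_L = 5562 Ω.
Below node A the resistance is R2 + (R3‖R_L) = 82760 Ω, so V_A = 38.1 × 82760/82880 = 38.04 V.
Then V_B = V_A × (R3‖R_L)/(R2 + R3‖R_L) = 38.04 × 5562/82760 = 2.56 V.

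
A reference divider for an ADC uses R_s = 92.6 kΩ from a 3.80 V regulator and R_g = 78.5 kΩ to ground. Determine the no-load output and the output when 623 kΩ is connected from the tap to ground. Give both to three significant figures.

Unloaded: 1.74 V; loaded: 1.63 V

Open-circuit: V = 3.80 × 78.5/(92.6 + 78.5) = 1.74 V.
With the load, R_g becomes R_g‖R_L = 69.72 kΩ, so V = 3.80 × 69.72/162.3 = 1.63 V.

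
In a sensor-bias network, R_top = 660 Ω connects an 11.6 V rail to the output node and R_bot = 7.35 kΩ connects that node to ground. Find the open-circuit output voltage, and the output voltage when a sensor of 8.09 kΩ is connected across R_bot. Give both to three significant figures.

Unloaded: 10.6 V; loaded: 9.90 V

Open-circuit: V = 11.6 × 7350/(660 + 7350) = 10.6 V.
With the load, R_bot becomes R_bot‖R_L = 3851 Ω, so V = 11.6 × 3851/4511 = 9.90 V.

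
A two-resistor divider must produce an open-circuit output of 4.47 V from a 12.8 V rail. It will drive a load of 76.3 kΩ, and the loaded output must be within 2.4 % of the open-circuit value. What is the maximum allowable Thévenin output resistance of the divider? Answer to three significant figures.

Loading drop = R_th/(R_th + R_L) ≤ 0.0240, so R_th ≤ R_L · ε/(1−ε) = 76.3 kΩ × 0.0240/0.9760 = 1.88 kΩ.

R_th ≤ 1.88 kΩ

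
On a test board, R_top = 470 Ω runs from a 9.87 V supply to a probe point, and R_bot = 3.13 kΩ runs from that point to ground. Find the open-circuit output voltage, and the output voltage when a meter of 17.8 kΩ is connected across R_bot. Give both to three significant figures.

Open-circuit: V = 9.87 × 3130/(470 + 3130) = 8.58 V.
With the load, R_bot becomes R_bot‖R_L = 2662 Ω, so V = 9.87 × 2662/3132 = 8.39 V.

Unloaded: 8.58 V; loaded: 8.39 V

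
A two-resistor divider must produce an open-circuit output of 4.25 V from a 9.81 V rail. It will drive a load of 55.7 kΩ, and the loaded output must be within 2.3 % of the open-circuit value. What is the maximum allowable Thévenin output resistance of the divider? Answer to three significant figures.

R_th ≤ 1.31 kΩ

Loading drop = R_th/(R_th + R_L) ≤ 0.0230, so R_th ≤ R_L · ε/(1−ε) = 55.7 kΩ × 0.0230/0.9770 = 1.31 kΩ.
(Any R1, R2 with R2/(R1+R2) = 0.433 and R1‖R2 ≤ 1.31 kΩ will meet the spec.)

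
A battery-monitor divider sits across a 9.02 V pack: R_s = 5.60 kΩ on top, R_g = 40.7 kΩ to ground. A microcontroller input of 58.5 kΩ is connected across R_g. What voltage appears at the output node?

The load sits in parallel with R_g: R_g‖R_L = (40.7 × 58.5) / (40.7 + 58.5) = 24.00 kΩ.
V_out = 9.02 × 24.00 / (5.60 + 24.00) = 9.02 × 24.00/29.60 = 7.31 V.

V_out ≈ 7.31 V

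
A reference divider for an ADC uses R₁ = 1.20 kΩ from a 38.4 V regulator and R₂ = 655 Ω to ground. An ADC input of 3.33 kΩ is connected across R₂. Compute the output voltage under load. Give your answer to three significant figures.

The load sits in parallel with R₂: R₂‖R_L = (655 × 3330) / (655 + 3330) = 547.3 Ω.
V_out = 38.4 × 547.3 / (1200 + 547.3) = 38.4 × 547.3/1747 = 12.0 V.
(Unloaded it would have been 13.6 V.)

V_out ≈ 12.0 V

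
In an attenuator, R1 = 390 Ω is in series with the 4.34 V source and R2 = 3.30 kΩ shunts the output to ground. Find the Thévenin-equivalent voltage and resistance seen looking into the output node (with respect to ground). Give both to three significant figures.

V_th = 3.88 V, R_th = 349 Ω

V_th is the open-circuit tap voltage: 4.34 × 3300/(390 + 3300) = 3.88 V.
With the supply zeroed, R1 and R2 appear in parallel from the tap: R_th = R1‖R2 = (390 × 3300)/3690 = 349 Ω.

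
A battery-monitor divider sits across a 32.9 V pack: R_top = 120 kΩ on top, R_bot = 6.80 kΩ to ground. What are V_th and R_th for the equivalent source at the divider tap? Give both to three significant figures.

V_th = 1.76 V, R_th = 6.44 kΩ

V_th is the open-circuit tap voltage: 32.9 × 6.80/(120 + 6.80) = 1.76 V.
With the supply zeroed, R_top and R_bot appear in parallel from the tap: R_th = R_top‖R_bot = (120 × 6.80)/126.8 = 6.44 kΩ.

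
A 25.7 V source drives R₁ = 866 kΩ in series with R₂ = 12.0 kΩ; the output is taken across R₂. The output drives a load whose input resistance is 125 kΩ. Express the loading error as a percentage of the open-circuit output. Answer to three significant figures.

The divider's output (Thévenin) resistance is R₁‖R₂ = 11.84 kΩ.
Fractional drop under load = R_th/(R_th + R_L) = 11.84 / (11.84 + 125) = 0.08650.
So the output falls by 8.65 %.

8.65 %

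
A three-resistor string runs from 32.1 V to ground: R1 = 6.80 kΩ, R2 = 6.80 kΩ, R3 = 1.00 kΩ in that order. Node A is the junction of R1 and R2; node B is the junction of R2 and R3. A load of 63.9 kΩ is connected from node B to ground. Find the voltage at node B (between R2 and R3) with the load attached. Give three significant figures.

At node B, R3 is in parallel with the load: R3‖R_L = 0.9846 kΩ.
Below node A the resistance is R2 + (R3‖R_L) = 7.785 kΩ, so V_A = 32.1 × 7.785/14.58 = 17.13 V.
Then V_B = V_A × (R3‖R_L)/(R2 + R3‖R_L) = 17.13 × 0.9846/7.785 = 2.17 V.

V ≈ 2.17 V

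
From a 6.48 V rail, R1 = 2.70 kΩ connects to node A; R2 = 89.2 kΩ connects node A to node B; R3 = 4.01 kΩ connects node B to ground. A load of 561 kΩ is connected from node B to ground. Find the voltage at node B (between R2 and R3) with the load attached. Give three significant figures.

At node B, R3 is in parallel with the load: R3‖R_L = 3.982 kΩ.
Below node A the resistance is R2 + (R3‖R_L) = 93.18 kΩ, so V_A = 6.48 × 93.18/95.88 = 6.298 V.
Then V_B = V_A × (R3‖R_L)/(R2 + R3‖R_L) = 6.298 × 3.982/93.18 = 0.269 V.

V ≈ 0.269 V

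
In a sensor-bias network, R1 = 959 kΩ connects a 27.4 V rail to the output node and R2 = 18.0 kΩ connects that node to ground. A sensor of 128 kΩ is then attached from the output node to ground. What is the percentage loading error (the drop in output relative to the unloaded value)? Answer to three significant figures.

12.1 %

Unloaded V = 27.4 × 18.0/977.0 = 0.50481 V.
Loaded: R2‖R_L = 15.78 kΩ, giving V = 27.4 × 15.78/974.8 = 0.44358 V.
Drop = (0.50481 − 0.44358) / 0.50481 = 12.1 %.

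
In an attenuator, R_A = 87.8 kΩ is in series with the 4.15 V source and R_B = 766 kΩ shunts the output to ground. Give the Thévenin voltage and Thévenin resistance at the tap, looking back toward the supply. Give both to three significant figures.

V_th = 3.72 V, R_th = 78.8 kΩ

V_th is the open-circuit tap voltage: 4.15 × 766/(87.8 + 766) = 3.72 V.
With the supply zeroed, R_A and R_B appear in parallel from the tap: R_th = R_A‖R_B = (87.8 × 766)/853.8 = 78.8 kΩ.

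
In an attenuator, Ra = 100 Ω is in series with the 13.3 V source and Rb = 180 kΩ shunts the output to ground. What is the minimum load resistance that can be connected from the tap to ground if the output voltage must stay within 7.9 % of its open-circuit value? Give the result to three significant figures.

R_L(min) ≈ 1.17 kΩ

Output resistance R_th = Ra‖Rb = (100 × 180000)/180100 = 99.94 Ω.
The fractional drop is R_th/(R_th + R_L); requiring this ≤ 0.0790 gives R_L ≥ R_th(1/0.0790 − 1) = 99.94 × 11.66 = 1.17 kΩ.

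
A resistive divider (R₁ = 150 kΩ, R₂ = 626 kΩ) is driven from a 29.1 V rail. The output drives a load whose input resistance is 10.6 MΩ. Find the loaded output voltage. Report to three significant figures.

V_out ≈ 23.2 V

The load sits in parallel with R₂: R₂‖R_L = (626 × 10600) / (626 + 10600) = 591.1 kΩ.
V_out = 29.1 × 591.1 / (150 + 591.1) = 29.1 × 591.1/741.1 = 23.2 V.
(Unloaded it would have been 23.5 V.)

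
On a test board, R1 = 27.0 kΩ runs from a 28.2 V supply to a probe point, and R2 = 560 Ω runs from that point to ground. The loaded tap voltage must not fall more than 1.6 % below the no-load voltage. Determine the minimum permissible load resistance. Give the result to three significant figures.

R_L(min) ≈ 33.7 kΩ

Output resistance R_th = R1‖R2 = (27000 × 560)/27560 = 548.6 Ω.
The fractional drop is R_th/(R_th + R_L); requiring this ≤ 0.0160 gives R_L ≥ R_th(1/0.0160 − 1) = 548.6 × 61.50 = 33.7 kΩ.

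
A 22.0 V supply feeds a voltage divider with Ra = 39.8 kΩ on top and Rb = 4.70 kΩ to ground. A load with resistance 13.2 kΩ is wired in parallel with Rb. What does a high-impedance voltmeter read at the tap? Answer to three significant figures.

The load sits in parallel with Rb: Rb‖R_L = (4.70 × 13.2) / (4.70 + 13.2) = 3.466 kΩ.
V_out = 22.0 × 3.466 / (39.8 + 3.466) = 22.0 × 3.466/43.27 = 1.76 V.

V_out ≈ 1.76 V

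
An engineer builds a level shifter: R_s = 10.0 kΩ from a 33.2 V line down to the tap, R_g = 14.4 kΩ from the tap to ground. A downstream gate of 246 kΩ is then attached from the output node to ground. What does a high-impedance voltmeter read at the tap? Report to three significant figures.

The load sits in parallel with R_g: R_g‖R_L = (14.4 × 246) / (14.4 + 246) = 13.60 kΩ.
V_out = 33.2 × 13.60 / (10.0 + 13.60) = 33.2 × 13.60/23.60 = 19.1 V.
(Unloaded it would have been 19.6 V.)

V_out ≈ 19.1 V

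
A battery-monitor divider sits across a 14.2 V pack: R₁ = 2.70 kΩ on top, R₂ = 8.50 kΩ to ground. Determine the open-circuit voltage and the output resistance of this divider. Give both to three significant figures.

V_th is the open-circuit tap voltage: 14.2 × 8.50/(2.70 + 8.50) = 10.8 V.
With the supply zeroed, R₁ and R₂ appear in parallel from the tap: R_th = R₁‖R₂ = (2.70 × 8.50)/11.20 = 2.05 kΩ.

V_th = 10.8 V, R_th = 2.05 kΩ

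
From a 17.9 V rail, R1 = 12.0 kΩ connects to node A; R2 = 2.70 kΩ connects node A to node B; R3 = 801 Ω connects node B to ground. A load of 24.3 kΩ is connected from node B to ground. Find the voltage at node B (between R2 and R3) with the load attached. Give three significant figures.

V ≈ 0.897 V

At node B, R3 is in parallel with the load: R3‖R_L = 775.4 Ω.
Below node A the resistance is R2 + (R3‖R_L) = 3475 Ω, so V_A = 17.9 × 3475/15480 = 4.020 V.
Then V_B = V_A × (R3‖R_L)/(R2 + R3‖R_L) = 4.020 × 775.4/3475 = 0.897 V.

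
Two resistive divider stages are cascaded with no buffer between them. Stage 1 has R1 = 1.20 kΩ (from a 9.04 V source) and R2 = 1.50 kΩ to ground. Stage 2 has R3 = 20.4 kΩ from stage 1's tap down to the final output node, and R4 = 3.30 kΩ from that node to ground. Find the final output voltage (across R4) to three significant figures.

V_out ≈ 0.680 V

Stage 2 presents R3+R4 = 23.70 kΩ as a load on stage 1's tap.
Stage 1's lower leg becomes R2‖(R3+R4) = 1.411 kΩ, so V_mid = 9.04 × 1.411/2.611 = 4.885 V.
Stage 2 is itself unloaded: V_out = V_mid × R4/(R3+R4) = 4.885 × 3.30/23.70 = 0.680 V.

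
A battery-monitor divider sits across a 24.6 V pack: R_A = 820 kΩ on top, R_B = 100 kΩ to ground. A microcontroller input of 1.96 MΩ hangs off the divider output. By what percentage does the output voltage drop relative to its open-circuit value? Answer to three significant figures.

4.35 %

The divider's output (Thévenin) resistance is R_A‖R_B = 89.13 kΩ.
Fractional drop under load = R_th/(R_th + R_L) = 89.13 / (89.13 + 1960) = 0.04350.
So the output falls by 4.35 %.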